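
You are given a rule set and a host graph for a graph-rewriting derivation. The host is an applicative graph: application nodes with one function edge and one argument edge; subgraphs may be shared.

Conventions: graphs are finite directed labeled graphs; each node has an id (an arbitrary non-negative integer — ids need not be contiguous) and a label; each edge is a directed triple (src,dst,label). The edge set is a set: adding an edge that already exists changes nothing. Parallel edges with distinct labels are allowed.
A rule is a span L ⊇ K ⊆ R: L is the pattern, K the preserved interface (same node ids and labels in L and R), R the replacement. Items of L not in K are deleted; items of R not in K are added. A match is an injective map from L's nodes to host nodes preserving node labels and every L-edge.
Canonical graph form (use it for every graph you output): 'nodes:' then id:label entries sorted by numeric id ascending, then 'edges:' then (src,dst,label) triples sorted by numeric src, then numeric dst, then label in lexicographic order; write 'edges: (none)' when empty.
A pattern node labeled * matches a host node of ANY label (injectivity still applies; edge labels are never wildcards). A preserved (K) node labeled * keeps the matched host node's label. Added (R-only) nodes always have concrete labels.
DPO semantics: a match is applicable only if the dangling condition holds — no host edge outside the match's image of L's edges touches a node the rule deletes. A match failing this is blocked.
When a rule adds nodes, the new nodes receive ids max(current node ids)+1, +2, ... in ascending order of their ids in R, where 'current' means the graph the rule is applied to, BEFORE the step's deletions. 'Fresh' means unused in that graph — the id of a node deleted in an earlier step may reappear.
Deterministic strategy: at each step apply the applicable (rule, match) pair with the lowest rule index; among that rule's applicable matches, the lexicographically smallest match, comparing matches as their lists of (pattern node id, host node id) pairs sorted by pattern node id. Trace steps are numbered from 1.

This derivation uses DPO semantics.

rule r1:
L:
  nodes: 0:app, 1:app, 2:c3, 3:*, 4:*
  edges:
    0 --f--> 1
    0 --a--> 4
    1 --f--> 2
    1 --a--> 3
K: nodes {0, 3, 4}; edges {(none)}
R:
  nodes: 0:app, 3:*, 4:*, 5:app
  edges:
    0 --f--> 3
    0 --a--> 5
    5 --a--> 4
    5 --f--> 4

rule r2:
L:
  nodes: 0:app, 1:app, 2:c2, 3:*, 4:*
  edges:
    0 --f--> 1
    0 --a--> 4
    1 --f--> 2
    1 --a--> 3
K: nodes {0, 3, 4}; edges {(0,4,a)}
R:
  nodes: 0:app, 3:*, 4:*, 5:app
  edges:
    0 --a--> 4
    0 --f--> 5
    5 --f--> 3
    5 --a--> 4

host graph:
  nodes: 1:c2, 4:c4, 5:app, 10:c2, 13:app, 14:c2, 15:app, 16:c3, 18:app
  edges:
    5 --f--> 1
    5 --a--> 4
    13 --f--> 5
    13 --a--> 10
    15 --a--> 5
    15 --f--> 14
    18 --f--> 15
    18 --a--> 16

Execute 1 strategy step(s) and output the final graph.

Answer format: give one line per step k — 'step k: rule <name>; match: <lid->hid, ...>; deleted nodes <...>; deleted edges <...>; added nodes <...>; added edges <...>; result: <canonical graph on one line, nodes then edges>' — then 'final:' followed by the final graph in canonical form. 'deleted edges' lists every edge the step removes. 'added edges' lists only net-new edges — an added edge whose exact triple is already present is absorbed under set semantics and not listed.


step 1: rule r2; match: 0->18, 1->15, 2->14, 3->5, 4->16; deleted nodes 14, 15; deleted edges (15,5,a); (15,14,f); (18,15,f); added nodes 19; added edges (18,19,f); (19,5,f); (19,16,a); result: nodes: 1:c2, 4:c4, 5:app, 10:c2, 13:app, 16:c3, 18:app, 19:app edges: (5,1,f); (5,4,a); (13,5,f); (13,10,a); (18,16,a); (18,19,f); (19,5,f); (19,16,a)
final:
nodes: 1:c2, 4:c4, 5:app, 10:c2, 13:app, 16:c3, 18:app, 19:app
edges: (5,1,f); (5,4,a); (13,5,f); (13,10,a); (18,16,a); (18,19,f); (19,5,f); (19,16,a)


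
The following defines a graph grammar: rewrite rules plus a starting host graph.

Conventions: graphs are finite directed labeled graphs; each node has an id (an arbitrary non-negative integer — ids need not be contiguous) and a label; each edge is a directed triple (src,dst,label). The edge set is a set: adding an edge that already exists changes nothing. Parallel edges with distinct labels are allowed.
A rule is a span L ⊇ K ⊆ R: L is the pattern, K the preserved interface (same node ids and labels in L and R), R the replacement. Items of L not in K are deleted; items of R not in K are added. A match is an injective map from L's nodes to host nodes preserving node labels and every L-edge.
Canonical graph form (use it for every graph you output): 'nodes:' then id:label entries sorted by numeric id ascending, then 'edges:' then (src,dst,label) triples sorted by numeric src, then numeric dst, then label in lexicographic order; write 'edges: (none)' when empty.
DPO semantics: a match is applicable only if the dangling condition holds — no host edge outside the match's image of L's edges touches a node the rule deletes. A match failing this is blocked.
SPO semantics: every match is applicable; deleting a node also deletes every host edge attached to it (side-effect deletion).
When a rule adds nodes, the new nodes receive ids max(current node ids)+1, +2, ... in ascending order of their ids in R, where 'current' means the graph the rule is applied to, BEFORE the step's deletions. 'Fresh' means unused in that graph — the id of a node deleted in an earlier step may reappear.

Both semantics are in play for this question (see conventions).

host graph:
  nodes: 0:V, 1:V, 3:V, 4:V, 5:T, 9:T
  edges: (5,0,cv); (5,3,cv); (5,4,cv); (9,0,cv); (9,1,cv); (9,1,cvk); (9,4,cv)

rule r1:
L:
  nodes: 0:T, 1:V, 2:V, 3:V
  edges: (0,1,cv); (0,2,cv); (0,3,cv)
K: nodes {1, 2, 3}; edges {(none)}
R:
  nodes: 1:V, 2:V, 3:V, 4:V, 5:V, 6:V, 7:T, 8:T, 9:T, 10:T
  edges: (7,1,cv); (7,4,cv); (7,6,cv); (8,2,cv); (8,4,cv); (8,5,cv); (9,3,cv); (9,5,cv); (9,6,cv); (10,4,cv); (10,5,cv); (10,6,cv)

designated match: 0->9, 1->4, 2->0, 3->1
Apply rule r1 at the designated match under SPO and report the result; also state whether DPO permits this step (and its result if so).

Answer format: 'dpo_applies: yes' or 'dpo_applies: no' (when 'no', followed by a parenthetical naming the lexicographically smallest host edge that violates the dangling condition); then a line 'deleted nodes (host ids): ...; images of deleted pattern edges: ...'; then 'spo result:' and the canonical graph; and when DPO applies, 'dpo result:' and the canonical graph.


dpo_applies: no
(the rule deletes node 9, which keeps host edge (9,1,cvk) outside the match image — the dangling condition fails, DPO blocks; SPO proceeds and side-deletes such edges)
deleted nodes (host ids): 9; images of deleted pattern edges: (9,0,cv); (9,1,cv); (9,4,cv)
spo result:
nodes: 0:V, 1:V, 3:V, 4:V, 5:T, 10:V, 11:V, 12:V, 13:T, 14:T, 15:T, 16:T
edges: (5,0,cv); (5,3,cv); (5,4,cv); (13,4,cv); (13,10,cv); (13,12,cv); (14,0,cv); (14,10,cv); (14,11,cv); (15,1,cv); (15,11,cv); (15,12,cv); (16,10,cv); (16,11,cv); (16,12,cv)


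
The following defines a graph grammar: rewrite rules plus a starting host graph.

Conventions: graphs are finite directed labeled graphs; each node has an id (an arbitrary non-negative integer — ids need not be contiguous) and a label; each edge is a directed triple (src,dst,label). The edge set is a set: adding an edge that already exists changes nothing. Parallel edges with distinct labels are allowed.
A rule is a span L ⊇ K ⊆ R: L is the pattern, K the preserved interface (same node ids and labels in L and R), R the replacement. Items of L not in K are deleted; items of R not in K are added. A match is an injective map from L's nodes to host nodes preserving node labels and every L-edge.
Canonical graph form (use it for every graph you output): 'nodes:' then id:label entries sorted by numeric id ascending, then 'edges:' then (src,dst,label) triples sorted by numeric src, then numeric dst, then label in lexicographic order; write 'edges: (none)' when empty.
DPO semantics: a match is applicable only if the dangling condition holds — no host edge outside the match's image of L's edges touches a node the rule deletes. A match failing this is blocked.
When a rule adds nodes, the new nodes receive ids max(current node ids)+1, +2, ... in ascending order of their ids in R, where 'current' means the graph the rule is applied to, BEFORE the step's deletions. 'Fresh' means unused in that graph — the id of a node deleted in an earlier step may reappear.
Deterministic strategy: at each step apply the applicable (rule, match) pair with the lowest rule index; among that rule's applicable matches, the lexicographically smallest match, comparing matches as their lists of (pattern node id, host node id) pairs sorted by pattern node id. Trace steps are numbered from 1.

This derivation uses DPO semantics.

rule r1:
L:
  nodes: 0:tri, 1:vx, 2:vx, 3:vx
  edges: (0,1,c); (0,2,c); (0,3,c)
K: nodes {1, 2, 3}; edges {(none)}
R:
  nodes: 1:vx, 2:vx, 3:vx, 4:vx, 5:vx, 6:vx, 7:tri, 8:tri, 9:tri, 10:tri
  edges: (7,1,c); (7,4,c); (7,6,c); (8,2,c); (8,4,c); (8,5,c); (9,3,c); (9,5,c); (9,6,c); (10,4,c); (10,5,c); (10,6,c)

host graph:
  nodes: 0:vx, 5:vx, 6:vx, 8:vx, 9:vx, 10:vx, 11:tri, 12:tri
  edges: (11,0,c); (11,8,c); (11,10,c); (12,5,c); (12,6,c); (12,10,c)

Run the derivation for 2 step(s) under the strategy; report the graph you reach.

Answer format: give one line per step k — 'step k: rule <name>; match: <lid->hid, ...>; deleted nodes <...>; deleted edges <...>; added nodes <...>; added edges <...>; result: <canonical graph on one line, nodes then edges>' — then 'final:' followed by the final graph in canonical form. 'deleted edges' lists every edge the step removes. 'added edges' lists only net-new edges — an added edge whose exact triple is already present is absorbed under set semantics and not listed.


step 1: rule r1; match: 0->11, 1->0, 2->8, 3->10; deleted nodes 11; deleted edges (11,0,c); (11,8,c); (11,10,c); added nodes 13, 14, 15, 16, 17, 18, 19; added edges (16,0,c); (16,13,c); (16,15,c); (17,8,c); (17,13,c); (17,14,c); (18,10,c); (18,14,c); (18,15,c); (19,13,c); (19,14,c); (19,15,c); result: nodes: 0:vx, 5:vx, 6:vx, 8:vx, 9:vx, 10:vx, 12:tri, 13:vx, 14:vx, 15:vx, 16:tri, 17:tri, 18:tri, 19:tri edges: (12,5,c); (12,6,c); (12,10,c); (16,0,c); (16,13,c); (16,15,c); (17,8,c); (17,13,c); (17,14,c); (18,10,c); (18,14,c); (18,15,c); (19,13,c); (19,14,c); (19,15,c)
step 2: rule r1; match: 0->12, 1->5, 2->6, 3->10; deleted nodes 12; deleted edges (12,5,c); (12,6,c); (12,10,c); added nodes 20, 21, 22, 23, 24, 25, 26; added edges (23,5,c); (23,20,c); (23,22,c); (24,6,c); (24,20,c); (24,21,c); (25,10,c); (25,21,c); (25,22,c); (26,20,c); (26,21,c); (26,22,c); result: nodes: 0:vx, 5:vx, 6:vx, 8:vx, 9:vx, 10:vx, 13:vx, 14:vx, 15:vx, 16:tri, 17:tri, 18:tri, 19:tri, 20:vx, 21:vx, 22:vx, 23:tri, 24:tri, 25:tri, 26:tri edges: (16,0,c); (16,13,c); (16,15,c); (17,8,c); (17,13,c); (17,14,c); (18,10,c); (18,14,c); (18,15,c); (19,13,c); (19,14,c); (19,15,c); (23,5,c); (23,20,c); (23,22,c); (24,6,c); (24,20,c); (24,21,c); (25,10,c); (25,21,c); (25,22,c); (26,20,c); (26,21,c); (26,22,c)
final:
nodes: 0:vx, 5:vx, 6:vx, 8:vx, 9:vx, 10:vx, 13:vx, 14:vx, 15:vx, 16:tri, 17:tri, 18:tri, 19:tri, 20:vx, 21:vx, 22:vx, 23:tri, 24:tri, 25:tri, 26:tri
edges: (16,0,c); (16,13,c); (16,15,c); (17,8,c); (17,13,c); (17,14,c); (18,10,c); (18,14,c); (18,15,c); (19,13,c); (19,14,c); (19,15,c); (23,5,c); (23,20,c); (23,22,c); (24,6,c); (24,20,c); (24,21,c); (25,10,c); (25,21,c); (25,22,c); (26,20,c); (26,21,c); (26,22,c)


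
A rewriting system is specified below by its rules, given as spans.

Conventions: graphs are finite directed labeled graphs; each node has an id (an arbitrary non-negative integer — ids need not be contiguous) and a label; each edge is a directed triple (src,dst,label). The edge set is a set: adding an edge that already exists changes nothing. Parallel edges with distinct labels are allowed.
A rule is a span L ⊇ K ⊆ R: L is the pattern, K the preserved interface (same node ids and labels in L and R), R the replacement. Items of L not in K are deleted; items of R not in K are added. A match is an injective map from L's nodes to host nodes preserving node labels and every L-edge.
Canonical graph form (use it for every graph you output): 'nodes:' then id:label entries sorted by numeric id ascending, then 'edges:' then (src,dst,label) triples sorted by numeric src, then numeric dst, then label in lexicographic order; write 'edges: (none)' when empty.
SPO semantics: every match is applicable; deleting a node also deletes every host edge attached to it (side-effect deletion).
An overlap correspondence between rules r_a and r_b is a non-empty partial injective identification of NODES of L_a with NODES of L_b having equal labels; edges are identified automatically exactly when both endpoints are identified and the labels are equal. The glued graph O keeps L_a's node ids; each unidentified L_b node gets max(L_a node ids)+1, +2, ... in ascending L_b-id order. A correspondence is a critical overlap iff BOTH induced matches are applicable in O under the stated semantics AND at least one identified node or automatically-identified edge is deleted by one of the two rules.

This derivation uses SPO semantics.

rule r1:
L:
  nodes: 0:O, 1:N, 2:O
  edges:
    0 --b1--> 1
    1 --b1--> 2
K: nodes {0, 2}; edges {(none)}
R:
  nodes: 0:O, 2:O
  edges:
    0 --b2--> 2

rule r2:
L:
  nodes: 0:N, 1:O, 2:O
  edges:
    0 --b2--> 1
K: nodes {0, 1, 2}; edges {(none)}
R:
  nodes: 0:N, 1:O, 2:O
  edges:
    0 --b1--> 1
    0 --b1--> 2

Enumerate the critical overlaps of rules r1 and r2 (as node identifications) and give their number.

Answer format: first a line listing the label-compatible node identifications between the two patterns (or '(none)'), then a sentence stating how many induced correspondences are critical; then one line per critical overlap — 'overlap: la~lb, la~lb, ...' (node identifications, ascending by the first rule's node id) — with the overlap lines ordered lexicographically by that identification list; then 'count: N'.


label-compatible node identifications between L(r1) and L(r2): 0~1, 0~2, 1~0, 2~1, 2~2
7 of the induced correspondences are critical overlaps of r1 and r2.
overlap: 0~1, 1~0
overlap: 0~1, 1~0, 2~2
overlap: 0~2, 1~0
overlap: 0~2, 1~0, 2~1
overlap: 1~0
overlap: 1~0, 2~1
overlap: 1~0, 2~2
count: 7


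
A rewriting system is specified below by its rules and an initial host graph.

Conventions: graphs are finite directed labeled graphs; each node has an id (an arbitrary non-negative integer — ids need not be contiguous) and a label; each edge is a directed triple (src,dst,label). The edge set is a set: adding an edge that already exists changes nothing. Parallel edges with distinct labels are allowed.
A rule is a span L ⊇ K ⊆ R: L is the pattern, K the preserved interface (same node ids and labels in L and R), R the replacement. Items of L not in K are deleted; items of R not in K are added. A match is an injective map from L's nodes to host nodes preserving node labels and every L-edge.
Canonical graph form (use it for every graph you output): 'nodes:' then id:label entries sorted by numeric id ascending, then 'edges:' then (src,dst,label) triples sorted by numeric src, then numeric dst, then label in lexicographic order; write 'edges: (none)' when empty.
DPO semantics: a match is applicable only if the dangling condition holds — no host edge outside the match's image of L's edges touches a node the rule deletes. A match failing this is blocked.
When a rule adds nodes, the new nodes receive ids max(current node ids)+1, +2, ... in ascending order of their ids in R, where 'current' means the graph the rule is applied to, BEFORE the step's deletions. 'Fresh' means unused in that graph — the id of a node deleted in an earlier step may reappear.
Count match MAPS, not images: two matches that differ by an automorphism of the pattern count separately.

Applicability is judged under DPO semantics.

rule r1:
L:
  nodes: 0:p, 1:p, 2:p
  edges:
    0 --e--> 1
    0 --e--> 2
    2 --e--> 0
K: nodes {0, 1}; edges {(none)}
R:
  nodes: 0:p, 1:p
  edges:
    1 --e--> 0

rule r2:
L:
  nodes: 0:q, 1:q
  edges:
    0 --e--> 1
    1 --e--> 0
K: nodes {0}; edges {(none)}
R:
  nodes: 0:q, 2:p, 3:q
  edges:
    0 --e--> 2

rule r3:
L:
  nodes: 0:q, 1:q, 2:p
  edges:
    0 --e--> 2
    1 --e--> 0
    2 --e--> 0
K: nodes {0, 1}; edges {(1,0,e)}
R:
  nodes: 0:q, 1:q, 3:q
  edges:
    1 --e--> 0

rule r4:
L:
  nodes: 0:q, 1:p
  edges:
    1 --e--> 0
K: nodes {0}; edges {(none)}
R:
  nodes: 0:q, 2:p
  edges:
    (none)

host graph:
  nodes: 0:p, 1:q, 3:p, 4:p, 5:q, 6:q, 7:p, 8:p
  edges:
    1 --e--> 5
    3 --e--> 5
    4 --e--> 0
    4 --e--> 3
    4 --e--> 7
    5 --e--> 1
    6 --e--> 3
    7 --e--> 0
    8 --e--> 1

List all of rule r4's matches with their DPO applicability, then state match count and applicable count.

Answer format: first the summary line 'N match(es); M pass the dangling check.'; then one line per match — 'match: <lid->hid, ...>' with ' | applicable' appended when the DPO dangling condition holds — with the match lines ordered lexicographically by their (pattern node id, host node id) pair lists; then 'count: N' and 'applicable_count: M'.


2 match(es); 1 pass the dangling check.
match: 0->1, 1->8 | applicable
match: 0->5, 1->3
count: 2
applicable_count: 1


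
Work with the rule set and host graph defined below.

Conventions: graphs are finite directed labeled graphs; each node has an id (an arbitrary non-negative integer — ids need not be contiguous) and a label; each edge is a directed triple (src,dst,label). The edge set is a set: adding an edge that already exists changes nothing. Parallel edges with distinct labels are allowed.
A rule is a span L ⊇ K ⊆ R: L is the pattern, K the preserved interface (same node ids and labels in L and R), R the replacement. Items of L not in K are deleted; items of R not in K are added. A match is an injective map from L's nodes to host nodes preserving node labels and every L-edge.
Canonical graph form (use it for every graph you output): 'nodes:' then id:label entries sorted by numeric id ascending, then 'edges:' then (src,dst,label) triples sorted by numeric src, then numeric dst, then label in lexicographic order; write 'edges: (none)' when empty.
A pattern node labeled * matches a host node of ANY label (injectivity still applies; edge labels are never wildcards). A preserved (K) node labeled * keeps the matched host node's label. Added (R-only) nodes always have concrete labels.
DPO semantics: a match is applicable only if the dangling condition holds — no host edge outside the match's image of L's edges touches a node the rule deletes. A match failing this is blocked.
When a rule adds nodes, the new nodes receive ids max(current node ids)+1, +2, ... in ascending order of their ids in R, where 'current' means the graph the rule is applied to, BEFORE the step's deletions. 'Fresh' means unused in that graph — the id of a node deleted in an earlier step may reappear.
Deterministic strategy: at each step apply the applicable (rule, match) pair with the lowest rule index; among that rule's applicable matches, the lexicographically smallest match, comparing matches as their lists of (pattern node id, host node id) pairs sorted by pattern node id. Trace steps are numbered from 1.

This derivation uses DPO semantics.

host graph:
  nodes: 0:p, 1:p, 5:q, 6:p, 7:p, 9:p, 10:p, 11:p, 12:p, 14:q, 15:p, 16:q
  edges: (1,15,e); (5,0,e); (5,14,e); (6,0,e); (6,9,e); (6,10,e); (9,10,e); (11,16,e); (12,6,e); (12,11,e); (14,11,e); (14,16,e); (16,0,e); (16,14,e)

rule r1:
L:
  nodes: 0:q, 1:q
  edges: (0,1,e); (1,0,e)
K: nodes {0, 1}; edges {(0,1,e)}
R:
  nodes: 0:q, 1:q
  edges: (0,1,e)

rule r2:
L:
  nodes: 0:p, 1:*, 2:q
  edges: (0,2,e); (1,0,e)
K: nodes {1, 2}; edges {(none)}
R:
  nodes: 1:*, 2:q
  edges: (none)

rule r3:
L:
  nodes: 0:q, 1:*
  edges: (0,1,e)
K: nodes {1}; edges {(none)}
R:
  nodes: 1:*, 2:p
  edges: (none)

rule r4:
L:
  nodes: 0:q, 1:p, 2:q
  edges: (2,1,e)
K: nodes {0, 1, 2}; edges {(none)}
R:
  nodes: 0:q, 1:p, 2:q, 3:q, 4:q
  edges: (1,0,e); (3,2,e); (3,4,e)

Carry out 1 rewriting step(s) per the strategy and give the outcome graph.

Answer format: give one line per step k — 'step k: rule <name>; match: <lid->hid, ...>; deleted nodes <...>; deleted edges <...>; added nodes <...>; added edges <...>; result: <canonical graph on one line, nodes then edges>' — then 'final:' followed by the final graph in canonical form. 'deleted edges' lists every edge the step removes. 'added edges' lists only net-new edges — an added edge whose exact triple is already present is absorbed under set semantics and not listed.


step 1: rule r1; match: 0->14, 1->16; deleted nodes (none); deleted edges (16,14,e); added nodes (none); added edges (none); result: nodes: 0:p, 1:p, 5:q, 6:p, 7:p, 9:p, 10:p, 11:p, 12:p, 14:q, 15:p, 16:q edges: (1,15,e); (5,0,e); (5,14,e); (6,0,e); (6,9,e); (6,10,e); (9,10,e); (11,16,e); (12,6,e); (12,11,e); (14,11,e); (14,16,e); (16,0,e)
final:
nodes: 0:p, 1:p, 5:q, 6:p, 7:p, 9:p, 10:p, 11:p, 12:p, 14:q, 15:p, 16:q
edges: (1,15,e); (5,0,e); (5,14,e); (6,0,e); (6,9,e); (6,10,e); (9,10,e); (11,16,e); (12,6,e); (12,11,e); (14,11,e); (14,16,e); (16,0,e)


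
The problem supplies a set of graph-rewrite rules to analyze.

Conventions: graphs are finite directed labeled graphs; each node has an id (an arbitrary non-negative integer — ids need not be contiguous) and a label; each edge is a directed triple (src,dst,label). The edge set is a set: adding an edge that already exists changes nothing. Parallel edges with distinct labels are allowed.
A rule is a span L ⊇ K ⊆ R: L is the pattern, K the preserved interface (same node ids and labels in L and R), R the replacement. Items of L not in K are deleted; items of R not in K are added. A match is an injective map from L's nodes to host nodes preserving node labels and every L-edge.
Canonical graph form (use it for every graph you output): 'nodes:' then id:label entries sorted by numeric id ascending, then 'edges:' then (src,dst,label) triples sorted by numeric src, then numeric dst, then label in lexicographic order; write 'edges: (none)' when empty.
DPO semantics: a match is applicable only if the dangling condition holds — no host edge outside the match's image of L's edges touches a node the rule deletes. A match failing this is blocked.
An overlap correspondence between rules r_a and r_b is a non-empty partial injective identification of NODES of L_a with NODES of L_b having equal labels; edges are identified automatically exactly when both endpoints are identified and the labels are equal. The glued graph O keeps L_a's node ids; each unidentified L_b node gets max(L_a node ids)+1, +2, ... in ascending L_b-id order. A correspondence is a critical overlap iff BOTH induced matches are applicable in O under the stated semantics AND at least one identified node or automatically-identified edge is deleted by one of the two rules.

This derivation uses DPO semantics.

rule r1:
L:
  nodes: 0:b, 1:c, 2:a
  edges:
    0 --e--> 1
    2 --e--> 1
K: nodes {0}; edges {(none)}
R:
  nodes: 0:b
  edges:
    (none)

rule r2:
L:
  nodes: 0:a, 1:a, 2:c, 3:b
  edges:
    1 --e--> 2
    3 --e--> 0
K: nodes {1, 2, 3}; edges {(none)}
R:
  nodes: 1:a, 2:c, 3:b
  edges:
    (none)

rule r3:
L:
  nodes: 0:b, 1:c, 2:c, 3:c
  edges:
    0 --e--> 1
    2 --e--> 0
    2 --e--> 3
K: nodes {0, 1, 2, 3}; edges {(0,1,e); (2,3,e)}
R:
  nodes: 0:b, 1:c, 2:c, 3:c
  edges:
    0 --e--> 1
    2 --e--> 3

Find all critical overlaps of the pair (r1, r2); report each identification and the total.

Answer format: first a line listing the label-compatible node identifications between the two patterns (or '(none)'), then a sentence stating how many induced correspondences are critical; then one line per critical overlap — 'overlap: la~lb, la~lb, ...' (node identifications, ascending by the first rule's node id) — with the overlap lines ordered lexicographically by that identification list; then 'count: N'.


label-compatible node identifications between L(r1) and L(r2): 0~3, 1~2, 2~0, 2~1
2 of the induced correspondences are critical overlaps of r1 and r2.
overlap: 0~3, 1~2, 2~1
overlap: 1~2, 2~1
count: 2


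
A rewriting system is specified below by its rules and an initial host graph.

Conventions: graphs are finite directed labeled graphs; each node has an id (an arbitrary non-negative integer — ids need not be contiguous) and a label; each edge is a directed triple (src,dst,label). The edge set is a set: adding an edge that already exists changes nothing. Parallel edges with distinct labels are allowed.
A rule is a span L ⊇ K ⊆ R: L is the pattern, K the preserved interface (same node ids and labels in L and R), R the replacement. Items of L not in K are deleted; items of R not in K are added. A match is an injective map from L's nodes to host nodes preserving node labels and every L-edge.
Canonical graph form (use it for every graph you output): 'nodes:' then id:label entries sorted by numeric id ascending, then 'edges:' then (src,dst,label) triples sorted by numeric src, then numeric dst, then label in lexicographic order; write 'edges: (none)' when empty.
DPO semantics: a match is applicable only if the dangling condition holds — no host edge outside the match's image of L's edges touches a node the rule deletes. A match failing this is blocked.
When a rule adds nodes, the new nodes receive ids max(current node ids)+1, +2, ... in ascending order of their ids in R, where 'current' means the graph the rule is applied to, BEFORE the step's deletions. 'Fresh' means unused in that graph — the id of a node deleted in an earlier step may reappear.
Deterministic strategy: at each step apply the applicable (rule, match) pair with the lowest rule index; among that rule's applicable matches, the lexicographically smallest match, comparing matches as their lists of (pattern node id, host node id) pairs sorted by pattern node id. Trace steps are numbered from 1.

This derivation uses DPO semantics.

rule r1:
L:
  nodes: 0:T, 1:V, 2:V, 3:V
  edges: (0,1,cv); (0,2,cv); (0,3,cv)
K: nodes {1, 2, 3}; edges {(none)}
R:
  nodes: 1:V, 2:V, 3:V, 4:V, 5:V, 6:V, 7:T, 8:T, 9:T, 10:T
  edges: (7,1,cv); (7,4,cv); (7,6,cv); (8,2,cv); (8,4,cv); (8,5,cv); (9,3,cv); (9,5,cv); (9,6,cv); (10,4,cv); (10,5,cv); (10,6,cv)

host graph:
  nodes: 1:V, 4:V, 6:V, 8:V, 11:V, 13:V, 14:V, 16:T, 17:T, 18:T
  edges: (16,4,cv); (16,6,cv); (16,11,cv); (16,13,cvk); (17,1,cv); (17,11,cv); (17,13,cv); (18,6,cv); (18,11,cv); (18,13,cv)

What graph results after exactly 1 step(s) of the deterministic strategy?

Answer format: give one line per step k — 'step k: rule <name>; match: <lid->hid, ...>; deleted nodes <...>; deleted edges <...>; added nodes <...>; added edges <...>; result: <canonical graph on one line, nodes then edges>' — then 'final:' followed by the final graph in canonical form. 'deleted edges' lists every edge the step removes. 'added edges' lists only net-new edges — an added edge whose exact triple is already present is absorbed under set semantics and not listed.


step 1: rule r1; match: 0->17, 1->1, 2->11, 3->13; deleted nodes 17; deleted edges (17,1,cv); (17,11,cv); (17,13,cv); added nodes 19, 20, 21, 22, 23, 24, 25; added edges (22,1,cv); (22,19,cv); (22,21,cv); (23,11,cv); (23,19,cv); (23,20,cv); (24,13,cv); (24,20,cv); (24,21,cv); (25,19,cv); (25,20,cv); (25,21,cv); result: nodes: 1:V, 4:V, 6:V, 8:V, 11:V, 13:V, 14:V, 16:T, 18:T, 19:V, 20:V, 21:V, 22:T, 23:T, 24:T, 25:T edges: (16,4,cv); (16,6,cv); (16,11,cv); (16,13,cvk); (18,6,cv); (18,11,cv); (18,13,cv); (22,1,cv); (22,19,cv); (22,21,cv); (23,11,cv); (23,19,cv); (23,20,cv); (24,13,cv); (24,20,cv); (24,21,cv); (25,19,cv); (25,20,cv); (25,21,cv)
final:
nodes: 1:V, 4:V, 6:V, 8:V, 11:V, 13:V, 14:V, 16:T, 18:T, 19:V, 20:V, 21:V, 22:T, 23:T, 24:T, 25:T
edges: (16,4,cv); (16,6,cv); (16,11,cv); (16,13,cvk); (18,6,cv); (18,11,cv); (18,13,cv); (22,1,cv); (22,19,cv); (22,21,cv); (23,11,cv); (23,19,cv); (23,20,cv); (24,13,cv); (24,20,cv); (24,21,cv); (25,19,cv); (25,20,cv); (25,21,cv)


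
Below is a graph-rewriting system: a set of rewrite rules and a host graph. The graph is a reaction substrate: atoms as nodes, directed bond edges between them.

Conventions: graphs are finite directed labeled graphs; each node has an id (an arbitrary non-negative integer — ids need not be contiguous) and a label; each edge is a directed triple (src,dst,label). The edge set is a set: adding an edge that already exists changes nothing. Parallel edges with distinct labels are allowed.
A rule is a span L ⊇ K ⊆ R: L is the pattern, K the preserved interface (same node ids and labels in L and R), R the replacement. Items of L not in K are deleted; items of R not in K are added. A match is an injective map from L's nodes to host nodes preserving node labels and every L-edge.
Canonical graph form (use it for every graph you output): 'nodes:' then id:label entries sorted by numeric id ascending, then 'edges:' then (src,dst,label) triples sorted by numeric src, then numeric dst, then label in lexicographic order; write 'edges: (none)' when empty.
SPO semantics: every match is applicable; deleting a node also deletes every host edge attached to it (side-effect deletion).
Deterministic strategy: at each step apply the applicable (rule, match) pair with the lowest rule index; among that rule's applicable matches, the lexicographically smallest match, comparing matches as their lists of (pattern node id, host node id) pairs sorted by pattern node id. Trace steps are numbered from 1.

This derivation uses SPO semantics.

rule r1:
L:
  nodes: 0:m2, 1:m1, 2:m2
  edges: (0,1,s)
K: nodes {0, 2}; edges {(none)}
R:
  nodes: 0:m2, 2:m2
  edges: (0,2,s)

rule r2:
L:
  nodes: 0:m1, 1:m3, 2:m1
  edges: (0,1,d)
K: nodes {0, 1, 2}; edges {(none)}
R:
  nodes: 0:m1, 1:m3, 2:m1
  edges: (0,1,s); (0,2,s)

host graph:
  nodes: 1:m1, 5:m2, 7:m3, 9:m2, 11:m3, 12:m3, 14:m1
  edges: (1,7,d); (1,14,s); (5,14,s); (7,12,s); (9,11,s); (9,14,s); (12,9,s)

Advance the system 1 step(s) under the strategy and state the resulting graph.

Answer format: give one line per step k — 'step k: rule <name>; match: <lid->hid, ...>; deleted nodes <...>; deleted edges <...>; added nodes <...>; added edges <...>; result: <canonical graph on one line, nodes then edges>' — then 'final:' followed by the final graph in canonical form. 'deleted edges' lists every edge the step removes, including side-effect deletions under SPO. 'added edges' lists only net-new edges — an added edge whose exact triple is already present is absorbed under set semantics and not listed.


step 1: rule r1; match: 0->5, 1->14, 2->9; deleted nodes 14; deleted edges (1,14,s); (5,14,s); (9,14,s); added nodes (none); added edges (5,9,s); result: nodes: 1:m1, 5:m2, 7:m3, 9:m2, 11:m3, 12:m3 edges: (1,7,d); (5,9,s); (7,12,s); (9,11,s); (12,9,s)
final:
nodes: 1:m1, 5:m2, 7:m3, 9:m2, 11:m3, 12:m3
edges: (1,7,d); (5,9,s); (7,12,s); (9,11,s); (12,9,s)


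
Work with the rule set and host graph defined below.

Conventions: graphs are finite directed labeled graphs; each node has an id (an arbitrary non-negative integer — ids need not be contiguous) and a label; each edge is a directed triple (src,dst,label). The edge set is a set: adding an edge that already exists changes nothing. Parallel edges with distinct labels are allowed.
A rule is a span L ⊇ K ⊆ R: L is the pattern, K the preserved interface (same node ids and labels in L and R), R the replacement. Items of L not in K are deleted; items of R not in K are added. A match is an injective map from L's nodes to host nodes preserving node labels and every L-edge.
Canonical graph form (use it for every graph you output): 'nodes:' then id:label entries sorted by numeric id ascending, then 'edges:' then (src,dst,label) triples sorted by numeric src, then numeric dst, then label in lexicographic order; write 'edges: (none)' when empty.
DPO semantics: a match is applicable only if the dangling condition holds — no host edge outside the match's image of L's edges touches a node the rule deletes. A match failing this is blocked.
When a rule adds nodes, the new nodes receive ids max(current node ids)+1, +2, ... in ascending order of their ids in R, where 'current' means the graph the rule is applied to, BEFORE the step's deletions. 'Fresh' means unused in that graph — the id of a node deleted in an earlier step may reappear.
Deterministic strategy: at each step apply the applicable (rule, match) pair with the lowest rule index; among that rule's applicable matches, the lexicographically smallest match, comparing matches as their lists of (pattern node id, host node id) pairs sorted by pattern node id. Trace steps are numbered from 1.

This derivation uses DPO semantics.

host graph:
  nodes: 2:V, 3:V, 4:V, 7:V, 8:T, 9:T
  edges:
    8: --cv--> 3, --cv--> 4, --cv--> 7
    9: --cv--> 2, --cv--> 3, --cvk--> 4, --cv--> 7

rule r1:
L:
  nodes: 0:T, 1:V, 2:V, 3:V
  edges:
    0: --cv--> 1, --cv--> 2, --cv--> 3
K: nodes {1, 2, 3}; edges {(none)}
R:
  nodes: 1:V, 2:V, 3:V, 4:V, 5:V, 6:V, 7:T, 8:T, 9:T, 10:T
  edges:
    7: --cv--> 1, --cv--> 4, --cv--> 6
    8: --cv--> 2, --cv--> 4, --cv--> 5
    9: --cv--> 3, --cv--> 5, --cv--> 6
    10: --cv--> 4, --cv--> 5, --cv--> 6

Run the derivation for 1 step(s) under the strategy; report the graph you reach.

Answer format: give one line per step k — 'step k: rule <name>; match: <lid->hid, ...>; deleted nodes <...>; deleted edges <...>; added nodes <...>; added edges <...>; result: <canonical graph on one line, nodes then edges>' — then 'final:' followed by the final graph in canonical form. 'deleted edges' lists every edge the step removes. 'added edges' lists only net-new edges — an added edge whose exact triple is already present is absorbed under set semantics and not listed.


step 1: rule r1; match: 0->8, 1->3, 2->4, 3->7; deleted nodes 8; deleted edges (8,3,cv); (8,4,cv); (8,7,cv); added nodes 10, 11, 12, 13, 14, 15, 16; added edges (13,3,cv); (13,10,cv); (13,12,cv); (14,4,cv); (14,10,cv); (14,11,cv); (15,7,cv); (15,11,cv); (15,12,cv); (16,10,cv); (16,11,cv); (16,12,cv); result: nodes: 2:V, 3:V, 4:V, 7:V, 9:T, 10:V, 11:V, 12:V, 13:T, 14:T, 15:T, 16:T edges: (9,2,cv); (9,3,cv); (9,4,cvk); (9,7,cv); (13,3,cv); (13,10,cv); (13,12,cv); (14,4,cv); (14,10,cv); (14,11,cv); (15,7,cv); (15,11,cv); (15,12,cv); (16,10,cv); (16,11,cv); (16,12,cv)
final:
nodes: 2:V, 3:V, 4:V, 7:V, 9:T, 10:V, 11:V, 12:V, 13:T, 14:T, 15:T, 16:T
edges: (9,2,cv); (9,3,cv); (9,4,cvk); (9,7,cv); (13,3,cv); (13,10,cv); (13,12,cv); (14,4,cv); (14,10,cv); (14,11,cv); (15,7,cv); (15,11,cv); (15,12,cv); (16,10,cv); (16,11,cv); (16,12,cv)


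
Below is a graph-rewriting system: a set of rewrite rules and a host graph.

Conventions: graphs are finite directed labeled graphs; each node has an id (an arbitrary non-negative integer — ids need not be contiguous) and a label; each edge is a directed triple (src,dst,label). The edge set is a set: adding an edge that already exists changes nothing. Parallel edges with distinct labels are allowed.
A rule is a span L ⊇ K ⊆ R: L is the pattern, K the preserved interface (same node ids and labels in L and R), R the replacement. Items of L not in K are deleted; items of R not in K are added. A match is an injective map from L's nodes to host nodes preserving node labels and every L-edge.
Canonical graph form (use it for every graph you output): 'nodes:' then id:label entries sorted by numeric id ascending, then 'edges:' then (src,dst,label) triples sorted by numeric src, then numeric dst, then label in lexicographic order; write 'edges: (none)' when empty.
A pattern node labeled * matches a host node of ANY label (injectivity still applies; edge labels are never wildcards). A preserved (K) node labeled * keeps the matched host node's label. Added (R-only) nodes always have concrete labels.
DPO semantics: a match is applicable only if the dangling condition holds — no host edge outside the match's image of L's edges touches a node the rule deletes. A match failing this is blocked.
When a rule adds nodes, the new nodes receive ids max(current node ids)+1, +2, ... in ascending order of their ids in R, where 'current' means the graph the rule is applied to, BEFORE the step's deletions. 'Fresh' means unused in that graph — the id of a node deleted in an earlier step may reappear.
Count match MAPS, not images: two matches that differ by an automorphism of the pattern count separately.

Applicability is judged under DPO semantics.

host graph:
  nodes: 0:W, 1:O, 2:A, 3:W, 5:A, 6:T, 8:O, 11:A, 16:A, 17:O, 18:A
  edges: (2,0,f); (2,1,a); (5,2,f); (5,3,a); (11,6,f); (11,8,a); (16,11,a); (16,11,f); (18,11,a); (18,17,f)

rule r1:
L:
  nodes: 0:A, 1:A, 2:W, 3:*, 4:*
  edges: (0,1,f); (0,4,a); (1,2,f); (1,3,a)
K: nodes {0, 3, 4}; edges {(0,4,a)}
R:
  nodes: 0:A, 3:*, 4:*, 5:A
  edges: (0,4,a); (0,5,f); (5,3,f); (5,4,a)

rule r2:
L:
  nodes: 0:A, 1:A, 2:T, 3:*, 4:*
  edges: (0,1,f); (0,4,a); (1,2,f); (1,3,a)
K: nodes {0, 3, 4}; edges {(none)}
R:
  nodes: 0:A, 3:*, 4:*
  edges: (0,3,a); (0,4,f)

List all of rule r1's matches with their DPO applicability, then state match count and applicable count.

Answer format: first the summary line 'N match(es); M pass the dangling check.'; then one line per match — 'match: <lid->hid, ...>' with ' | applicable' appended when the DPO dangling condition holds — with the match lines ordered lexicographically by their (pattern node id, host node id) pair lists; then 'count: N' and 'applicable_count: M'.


1 match(es); 1 pass the dangling check.
match: 0->5, 1->2, 2->0, 3->1, 4->3 | applicable
count: 1
applicable_count: 1


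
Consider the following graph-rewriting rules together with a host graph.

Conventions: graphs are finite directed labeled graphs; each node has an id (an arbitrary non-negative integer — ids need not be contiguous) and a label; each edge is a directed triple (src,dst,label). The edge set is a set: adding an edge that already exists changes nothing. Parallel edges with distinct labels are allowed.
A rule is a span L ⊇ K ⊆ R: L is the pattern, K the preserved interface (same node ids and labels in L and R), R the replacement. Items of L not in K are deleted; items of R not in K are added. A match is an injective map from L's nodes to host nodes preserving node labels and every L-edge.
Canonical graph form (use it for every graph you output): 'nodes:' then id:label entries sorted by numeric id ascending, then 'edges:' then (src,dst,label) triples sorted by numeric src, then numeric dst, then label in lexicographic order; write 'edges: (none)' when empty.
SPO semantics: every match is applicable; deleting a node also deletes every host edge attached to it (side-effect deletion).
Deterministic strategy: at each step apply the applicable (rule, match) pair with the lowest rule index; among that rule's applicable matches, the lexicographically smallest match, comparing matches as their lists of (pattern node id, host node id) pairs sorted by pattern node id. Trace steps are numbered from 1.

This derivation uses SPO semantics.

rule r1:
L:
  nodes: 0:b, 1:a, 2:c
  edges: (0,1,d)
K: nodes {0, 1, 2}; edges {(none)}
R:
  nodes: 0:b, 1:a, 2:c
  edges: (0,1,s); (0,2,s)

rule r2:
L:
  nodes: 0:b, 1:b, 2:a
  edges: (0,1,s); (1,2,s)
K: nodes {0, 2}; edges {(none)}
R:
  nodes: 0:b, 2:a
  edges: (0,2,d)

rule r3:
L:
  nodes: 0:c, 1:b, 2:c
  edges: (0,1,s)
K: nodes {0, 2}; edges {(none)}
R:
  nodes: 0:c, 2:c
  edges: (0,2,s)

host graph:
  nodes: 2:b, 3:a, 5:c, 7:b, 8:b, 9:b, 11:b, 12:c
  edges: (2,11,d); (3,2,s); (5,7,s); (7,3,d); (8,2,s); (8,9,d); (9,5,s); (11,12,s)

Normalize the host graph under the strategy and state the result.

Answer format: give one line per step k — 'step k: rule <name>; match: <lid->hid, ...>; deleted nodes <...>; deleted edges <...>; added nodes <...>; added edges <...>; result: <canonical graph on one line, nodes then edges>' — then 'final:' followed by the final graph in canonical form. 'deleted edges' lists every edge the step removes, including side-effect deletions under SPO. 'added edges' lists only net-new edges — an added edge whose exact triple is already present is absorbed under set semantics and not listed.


step 1: rule r1; match: 0->7, 1->3, 2->5; deleted nodes (none); deleted edges (7,3,d); added nodes (none); added edges (7,3,s); (7,5,s); result: nodes: 2:b, 3:a, 5:c, 7:b, 8:b, 9:b, 11:b, 12:c edges: (2,11,d); (3,2,s); (5,7,s); (7,3,s); (7,5,s); (8,2,s); (8,9,d); (9,5,s); (11,12,s)
step 2: rule r3; match: 0->5, 1->7, 2->12; deleted nodes 7; deleted edges (5,7,s); (7,3,s); (7,5,s); added nodes (none); added edges (5,12,s); result: nodes: 2:b, 3:a, 5:c, 8:b, 9:b, 11:b, 12:c edges: (2,11,d); (3,2,s); (5,12,s); (8,2,s); (8,9,d); (9,5,s); (11,12,s)
final:
nodes: 2:b, 3:a, 5:c, 8:b, 9:b, 11:b, 12:c
edges: (2,11,d); (3,2,s); (5,12,s); (8,2,s); (8,9,d); (9,5,s); (11,12,s)
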